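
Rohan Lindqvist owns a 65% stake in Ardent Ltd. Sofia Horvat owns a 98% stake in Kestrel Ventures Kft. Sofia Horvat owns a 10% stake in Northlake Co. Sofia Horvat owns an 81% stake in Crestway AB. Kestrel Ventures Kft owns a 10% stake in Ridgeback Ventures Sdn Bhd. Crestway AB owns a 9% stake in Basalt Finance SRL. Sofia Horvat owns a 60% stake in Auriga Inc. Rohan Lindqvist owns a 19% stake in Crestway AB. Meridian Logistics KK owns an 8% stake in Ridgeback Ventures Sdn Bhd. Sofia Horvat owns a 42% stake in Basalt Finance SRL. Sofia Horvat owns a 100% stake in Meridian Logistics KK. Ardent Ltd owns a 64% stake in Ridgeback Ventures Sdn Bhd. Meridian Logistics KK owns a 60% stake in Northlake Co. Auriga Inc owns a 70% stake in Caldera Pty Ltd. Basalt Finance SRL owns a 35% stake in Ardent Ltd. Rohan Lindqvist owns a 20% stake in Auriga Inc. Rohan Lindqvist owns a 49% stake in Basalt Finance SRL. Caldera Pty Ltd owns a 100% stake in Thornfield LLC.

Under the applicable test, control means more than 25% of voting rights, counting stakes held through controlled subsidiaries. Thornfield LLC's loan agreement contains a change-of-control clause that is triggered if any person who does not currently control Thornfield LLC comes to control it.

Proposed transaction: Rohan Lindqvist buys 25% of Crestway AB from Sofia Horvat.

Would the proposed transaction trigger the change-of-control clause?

No

The purchase adds only to Rohan's holdings (Sofia's stake shrinks), so Rohan is the only person who could newly come to control Thornfield.
Rohan holds 49% of Basalt, so Rohan controls Basalt.
Rohan and Basalt together hold 65% + 35% = 100% of Ardent, so Rohan controls Ardent.
Ardent holds 64% of Ridgeback, so Rohan controls Ridgeback.
Neither Rohan nor any entity Rohan controls holds any voting interest in Thornfield.
So before the transaction, Rohan does not control Thornfield.
After the purchase, Rohan's direct stake in Crestway rises to 19% + 25% = 44%, and Sofia's stake falls to 56%.
Rohan holds 44% of Crestway, so Rohan controls Crestway.
Rohan and Crestway together hold 49% + 9% = 58% of Basalt, so Rohan controls Basalt.
After the transaction, neither Rohan nor any entity Rohan controls holds a voting interest in Thornfield, so Rohan still does not control it.
No new person acquires control, so the clause is not triggered.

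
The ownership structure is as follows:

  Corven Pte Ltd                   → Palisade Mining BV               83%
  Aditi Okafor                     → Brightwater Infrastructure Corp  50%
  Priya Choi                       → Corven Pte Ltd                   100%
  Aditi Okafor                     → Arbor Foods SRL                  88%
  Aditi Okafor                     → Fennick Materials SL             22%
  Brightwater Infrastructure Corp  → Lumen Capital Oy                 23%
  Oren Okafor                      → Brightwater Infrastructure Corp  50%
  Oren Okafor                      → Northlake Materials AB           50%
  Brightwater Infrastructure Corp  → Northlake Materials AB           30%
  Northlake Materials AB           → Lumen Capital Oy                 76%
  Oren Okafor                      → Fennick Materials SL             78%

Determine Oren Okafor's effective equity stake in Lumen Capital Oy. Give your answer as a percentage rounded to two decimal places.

60.90%

Oren reaches Lumen along 3 paths.
Via Brightwater: 50% × 23% = 11.5%.
Via Northlake: 50% × 76% = 38%.
Via Brightwater → Northlake: 50% × 30% × 76% = 11.4%.
Total: 11.5% + 38% + 11.4% = 60.9%.
Rounded: 60.90%.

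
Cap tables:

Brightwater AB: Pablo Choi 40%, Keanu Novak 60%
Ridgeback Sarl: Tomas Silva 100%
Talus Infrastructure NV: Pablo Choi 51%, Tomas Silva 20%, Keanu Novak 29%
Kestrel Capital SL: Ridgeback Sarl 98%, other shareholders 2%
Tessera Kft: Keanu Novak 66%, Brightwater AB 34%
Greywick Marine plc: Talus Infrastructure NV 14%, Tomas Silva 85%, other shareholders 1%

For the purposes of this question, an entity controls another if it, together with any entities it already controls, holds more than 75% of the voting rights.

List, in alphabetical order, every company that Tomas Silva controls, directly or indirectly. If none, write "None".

Tomas holds 100% of Ridgeback, so Tomas controls Ridgeback.
Ridgeback holds 98% of Kestrel, so Tomas controls Kestrel.
Tomas holds 85% of Greywick, so Tomas controls Greywick.
No other company's threshold is met.

Greywick Marine plc, Kestrel Capital SL, Ridgeback Sarl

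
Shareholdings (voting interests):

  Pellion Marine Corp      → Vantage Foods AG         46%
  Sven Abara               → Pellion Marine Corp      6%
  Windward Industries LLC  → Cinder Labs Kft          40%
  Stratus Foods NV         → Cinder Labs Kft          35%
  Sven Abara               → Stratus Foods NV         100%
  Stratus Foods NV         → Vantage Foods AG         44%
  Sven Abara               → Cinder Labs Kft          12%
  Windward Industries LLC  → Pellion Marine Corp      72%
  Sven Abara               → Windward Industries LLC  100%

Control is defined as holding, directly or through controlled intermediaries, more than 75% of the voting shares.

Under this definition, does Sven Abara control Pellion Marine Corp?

Yes

Sven holds 100% of Windward, so Sven controls Windward.
Windward and Sven together hold 72% + 6% = 78% of Pellion, so Sven controls Pellion.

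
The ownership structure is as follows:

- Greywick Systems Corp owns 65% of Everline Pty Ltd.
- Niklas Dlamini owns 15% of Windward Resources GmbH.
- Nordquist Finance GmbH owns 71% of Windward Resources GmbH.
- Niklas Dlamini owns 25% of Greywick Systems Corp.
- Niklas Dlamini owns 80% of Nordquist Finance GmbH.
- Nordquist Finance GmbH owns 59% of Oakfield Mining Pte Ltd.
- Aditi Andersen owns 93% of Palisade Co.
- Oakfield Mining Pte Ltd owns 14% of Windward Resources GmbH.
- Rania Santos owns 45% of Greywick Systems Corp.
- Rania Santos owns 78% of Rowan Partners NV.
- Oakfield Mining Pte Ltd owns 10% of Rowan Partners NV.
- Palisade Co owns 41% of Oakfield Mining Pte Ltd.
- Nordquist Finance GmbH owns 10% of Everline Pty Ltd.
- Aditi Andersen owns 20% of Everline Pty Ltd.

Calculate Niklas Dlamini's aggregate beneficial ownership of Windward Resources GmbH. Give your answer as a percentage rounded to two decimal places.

78.41%

Niklas reaches Windward along 3 paths.
Direct stake: 15% = 15%.
Via Nordquist → Oakfield: 80% × 59% × 14% = 6.608%.
Via Nordquist: 80% × 71% = 56.8%.
Total: 15% + 6.608% + 56.8% = 78.408%.
Rounded: 78.41%.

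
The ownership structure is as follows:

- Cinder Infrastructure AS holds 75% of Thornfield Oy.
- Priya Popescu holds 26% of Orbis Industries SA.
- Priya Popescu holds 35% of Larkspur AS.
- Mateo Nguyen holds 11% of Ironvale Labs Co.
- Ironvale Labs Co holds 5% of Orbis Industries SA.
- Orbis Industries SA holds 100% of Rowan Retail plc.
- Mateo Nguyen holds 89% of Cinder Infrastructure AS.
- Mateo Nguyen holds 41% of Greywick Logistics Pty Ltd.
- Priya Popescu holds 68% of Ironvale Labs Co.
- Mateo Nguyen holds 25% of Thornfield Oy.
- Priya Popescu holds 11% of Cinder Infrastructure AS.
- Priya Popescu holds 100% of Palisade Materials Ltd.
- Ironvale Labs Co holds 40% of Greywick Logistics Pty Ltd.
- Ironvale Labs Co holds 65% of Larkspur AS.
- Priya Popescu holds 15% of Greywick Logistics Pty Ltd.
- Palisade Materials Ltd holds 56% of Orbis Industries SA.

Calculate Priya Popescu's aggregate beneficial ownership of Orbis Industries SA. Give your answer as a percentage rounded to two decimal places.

85.40%

Priya reaches Orbis along 3 paths.
Direct stake: 26% = 26%.
Via Palisade: 100% × 56% = 56%.
Via Ironvale: 68% × 5% = 3.4%.
Total: 26% + 56% + 3.4% = 85.4%.
Rounded: 85.40%.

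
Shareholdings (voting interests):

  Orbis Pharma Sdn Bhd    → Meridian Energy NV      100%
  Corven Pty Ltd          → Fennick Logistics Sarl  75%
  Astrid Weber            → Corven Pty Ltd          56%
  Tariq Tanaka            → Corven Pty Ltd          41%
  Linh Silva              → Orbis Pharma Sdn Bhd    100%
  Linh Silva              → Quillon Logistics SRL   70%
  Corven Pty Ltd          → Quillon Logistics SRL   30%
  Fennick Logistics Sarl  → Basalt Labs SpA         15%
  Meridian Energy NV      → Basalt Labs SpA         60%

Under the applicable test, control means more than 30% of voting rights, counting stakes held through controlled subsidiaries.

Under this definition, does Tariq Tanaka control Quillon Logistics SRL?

Tariq holds 41% of Corven, so Tariq controls Corven.
Corven holds 75% of Fennick, so Tariq controls Fennick.
In Quillon, Tariq's side holds only 30%, not > 30%.
So Tariq does not control Quillon.

No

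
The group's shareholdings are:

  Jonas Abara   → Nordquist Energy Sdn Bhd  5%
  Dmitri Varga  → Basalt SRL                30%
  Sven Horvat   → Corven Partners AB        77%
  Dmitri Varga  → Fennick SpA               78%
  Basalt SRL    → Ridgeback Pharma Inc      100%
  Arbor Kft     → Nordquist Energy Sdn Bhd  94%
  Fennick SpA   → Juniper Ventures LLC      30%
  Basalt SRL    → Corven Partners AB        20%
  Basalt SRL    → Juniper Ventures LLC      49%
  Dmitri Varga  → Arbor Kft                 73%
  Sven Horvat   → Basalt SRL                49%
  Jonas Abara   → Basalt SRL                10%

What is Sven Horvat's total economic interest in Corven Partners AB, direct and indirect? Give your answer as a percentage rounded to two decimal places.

86.80%

Sven reaches Corven along 2 paths.
Via Basalt: 49% × 20% = 9.8%.
Direct stake: 77% = 77%.
Total: 9.8% + 77% = 86.8%.
Rounded: 86.80%.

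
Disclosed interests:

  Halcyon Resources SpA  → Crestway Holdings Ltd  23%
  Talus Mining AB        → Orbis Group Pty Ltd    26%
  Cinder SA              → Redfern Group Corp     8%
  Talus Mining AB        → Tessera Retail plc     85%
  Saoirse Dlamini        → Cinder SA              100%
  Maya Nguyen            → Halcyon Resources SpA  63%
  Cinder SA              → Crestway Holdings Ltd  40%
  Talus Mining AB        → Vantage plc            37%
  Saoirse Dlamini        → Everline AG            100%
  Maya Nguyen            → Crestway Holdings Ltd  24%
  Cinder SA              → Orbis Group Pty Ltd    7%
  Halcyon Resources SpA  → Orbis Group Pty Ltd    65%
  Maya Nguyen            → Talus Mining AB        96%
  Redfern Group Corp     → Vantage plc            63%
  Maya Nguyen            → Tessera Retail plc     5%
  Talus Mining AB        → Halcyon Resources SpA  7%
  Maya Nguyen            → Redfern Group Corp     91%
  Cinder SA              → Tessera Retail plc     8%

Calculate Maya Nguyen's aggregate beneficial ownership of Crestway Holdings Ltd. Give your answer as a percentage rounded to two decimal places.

Maya reaches Crestway along 3 paths.
Via Halcyon: 63% × 23% = 14.49%.
Via Talus → Halcyon: 96% × 7% × 23% = 1.5456%.
Direct stake: 24% = 24%.
Total: 14.49% + 1.5456% + 24% = 40.0356%.
Rounded: 40.04%.

40.04%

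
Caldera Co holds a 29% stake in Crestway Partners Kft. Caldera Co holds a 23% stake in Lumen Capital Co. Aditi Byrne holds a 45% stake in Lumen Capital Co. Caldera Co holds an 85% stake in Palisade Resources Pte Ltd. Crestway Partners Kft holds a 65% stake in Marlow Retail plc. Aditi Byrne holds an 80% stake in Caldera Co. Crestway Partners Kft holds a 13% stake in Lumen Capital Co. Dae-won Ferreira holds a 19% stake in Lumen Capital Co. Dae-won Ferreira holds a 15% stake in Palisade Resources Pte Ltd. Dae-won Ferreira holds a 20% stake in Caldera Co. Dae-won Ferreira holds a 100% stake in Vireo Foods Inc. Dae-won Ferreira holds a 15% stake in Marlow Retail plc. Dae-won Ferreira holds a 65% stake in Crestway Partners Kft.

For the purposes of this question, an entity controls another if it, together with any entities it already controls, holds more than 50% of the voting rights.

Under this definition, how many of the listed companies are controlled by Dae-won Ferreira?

3

Dae-won holds 65% of Crestway, so Dae-won controls Crestway.
Dae-won holds 100% of Vireo, so Dae-won controls Vireo.
Dae-won and Crestway together hold 15% + 65% = 80% of Marlow, so Dae-won controls Marlow.
No other company's threshold is met.
Dae-won controls 3 companies.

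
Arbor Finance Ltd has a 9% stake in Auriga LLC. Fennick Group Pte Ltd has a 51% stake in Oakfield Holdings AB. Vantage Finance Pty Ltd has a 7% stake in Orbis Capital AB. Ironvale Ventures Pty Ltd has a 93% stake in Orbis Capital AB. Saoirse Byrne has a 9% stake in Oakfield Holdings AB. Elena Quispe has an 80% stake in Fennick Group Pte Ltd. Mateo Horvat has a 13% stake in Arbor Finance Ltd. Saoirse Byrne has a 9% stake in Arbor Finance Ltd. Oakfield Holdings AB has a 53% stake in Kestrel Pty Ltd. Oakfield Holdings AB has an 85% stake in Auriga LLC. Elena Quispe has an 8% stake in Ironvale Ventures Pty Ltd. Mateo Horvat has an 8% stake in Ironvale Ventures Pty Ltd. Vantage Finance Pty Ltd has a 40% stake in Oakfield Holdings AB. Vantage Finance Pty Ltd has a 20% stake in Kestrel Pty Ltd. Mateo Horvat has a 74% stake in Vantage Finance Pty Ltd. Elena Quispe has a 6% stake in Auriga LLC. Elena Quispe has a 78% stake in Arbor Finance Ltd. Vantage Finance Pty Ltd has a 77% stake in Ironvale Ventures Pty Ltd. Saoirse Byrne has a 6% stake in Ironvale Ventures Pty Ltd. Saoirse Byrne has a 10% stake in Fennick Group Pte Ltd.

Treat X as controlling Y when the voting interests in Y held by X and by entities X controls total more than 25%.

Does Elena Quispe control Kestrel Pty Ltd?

Elena holds 80% of Fennick, so Elena controls Fennick.
Fennick holds 51% of Oakfield, so Elena controls Oakfield.
Oakfield holds 53% of Kestrel, so Elena controls Kestrel.

Yes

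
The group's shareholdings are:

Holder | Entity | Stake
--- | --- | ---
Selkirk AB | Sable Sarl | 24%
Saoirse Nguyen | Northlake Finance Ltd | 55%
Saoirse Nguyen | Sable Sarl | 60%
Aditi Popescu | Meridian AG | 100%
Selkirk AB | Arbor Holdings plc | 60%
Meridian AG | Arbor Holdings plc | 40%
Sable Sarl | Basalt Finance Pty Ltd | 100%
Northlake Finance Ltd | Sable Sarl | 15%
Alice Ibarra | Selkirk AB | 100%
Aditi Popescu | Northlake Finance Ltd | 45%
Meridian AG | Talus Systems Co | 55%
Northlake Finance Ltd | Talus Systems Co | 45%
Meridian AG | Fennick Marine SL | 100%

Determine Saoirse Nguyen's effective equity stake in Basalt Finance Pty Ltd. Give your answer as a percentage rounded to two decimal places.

Saoirse reaches Basalt along 2 paths.
Via Northlake → Sable: 55% × 15% × 100% = 8.25%.
Via Sable: 60% × 100% = 60%.
Total: 8.25% + 60% = 68.25%.

68.25%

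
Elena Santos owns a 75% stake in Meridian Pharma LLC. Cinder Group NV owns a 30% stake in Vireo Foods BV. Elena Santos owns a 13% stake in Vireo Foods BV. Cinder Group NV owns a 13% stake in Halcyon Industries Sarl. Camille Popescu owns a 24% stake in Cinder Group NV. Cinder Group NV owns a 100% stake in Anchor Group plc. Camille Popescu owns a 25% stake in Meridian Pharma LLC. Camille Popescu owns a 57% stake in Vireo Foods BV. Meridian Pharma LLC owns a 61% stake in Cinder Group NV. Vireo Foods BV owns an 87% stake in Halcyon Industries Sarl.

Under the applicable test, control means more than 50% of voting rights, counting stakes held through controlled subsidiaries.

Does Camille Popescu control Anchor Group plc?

Camille holds 57% of Vireo, so Camille controls Vireo.
Vireo holds 87% of Halcyon, so Camille controls Halcyon.
Neither Camille nor any entity Camille controls holds any voting interest in Anchor.
So Camille does not control Anchor.

No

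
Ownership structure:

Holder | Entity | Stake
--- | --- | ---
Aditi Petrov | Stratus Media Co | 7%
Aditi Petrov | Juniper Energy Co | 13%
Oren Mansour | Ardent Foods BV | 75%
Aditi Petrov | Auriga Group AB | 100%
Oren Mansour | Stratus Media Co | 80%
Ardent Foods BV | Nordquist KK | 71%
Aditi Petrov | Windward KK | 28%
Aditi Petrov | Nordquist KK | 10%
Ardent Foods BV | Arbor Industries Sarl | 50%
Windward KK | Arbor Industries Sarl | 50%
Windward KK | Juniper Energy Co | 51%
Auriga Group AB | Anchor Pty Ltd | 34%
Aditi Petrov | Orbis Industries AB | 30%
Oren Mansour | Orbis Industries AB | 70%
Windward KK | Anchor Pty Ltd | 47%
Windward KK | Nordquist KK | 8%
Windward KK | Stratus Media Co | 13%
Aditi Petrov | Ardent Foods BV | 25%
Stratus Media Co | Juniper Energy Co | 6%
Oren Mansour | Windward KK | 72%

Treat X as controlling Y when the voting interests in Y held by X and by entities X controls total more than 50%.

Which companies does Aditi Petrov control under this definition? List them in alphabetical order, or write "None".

Aditi holds 100% of Auriga, so Aditi controls Auriga.
No other company's threshold is met.

Auriga Group AB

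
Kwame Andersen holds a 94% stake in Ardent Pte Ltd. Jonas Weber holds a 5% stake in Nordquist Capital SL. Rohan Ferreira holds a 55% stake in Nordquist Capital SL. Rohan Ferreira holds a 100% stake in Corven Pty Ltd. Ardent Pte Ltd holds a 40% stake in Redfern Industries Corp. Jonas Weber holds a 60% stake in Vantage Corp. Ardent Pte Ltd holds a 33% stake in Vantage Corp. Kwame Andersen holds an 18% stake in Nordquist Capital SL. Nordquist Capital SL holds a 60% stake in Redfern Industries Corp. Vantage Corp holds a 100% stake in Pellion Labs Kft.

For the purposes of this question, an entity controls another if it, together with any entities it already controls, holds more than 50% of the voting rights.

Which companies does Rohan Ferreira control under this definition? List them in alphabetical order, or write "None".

Rohan holds 55% of Nordquist, so Rohan controls Nordquist.
Nordquist holds 60% of Redfern, so Rohan controls Redfern.
Rohan holds 100% of Corven, so Rohan controls Corven.
No other company's threshold is met.

Corven Pty Ltd, Nordquist Capital SL, Redfern Industries Corp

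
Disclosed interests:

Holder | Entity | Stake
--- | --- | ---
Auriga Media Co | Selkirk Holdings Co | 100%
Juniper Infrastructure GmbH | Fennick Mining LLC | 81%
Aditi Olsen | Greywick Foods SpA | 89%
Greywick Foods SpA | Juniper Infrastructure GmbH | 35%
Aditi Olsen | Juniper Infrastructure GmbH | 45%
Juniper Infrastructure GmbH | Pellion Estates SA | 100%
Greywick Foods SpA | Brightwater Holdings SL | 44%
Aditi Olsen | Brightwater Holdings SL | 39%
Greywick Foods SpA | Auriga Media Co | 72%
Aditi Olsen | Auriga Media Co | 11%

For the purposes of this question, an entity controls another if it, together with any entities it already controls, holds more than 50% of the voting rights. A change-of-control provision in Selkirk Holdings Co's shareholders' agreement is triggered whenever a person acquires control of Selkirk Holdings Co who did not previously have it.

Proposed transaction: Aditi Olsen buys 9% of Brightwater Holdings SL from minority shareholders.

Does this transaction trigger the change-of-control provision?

No

The purchase changes only Aditi's holdings, so Aditi is the only person who could newly come to control Selkirk.
Aditi holds 89% of Greywick, so Aditi controls Greywick.
Greywick and Aditi together hold 72% + 11% = 83% of Auriga, so Aditi controls Auriga.
Auriga holds 100% of Selkirk, so Aditi controls Selkirk.
So Aditi already controls Selkirk before the transaction.
After the purchase, Aditi's direct stake in Brightwater rises to 39% + 9% = 48%.
Aditi controlled Selkirk already, so this is not a new person acquiring control; every other person's position is unchanged or reduced.
No new person acquires control, so the clause is not triggered.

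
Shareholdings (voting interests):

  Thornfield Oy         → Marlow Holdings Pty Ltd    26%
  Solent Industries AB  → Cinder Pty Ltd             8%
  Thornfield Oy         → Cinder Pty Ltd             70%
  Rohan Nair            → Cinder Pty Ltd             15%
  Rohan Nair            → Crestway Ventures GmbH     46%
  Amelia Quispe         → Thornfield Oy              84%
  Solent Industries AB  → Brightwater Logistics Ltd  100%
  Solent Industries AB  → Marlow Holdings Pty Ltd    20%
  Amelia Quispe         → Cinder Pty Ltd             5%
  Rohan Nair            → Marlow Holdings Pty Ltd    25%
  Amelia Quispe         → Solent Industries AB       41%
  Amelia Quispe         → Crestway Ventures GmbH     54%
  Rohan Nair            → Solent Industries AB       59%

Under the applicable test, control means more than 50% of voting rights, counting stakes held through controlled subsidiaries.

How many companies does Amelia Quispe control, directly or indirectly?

3

Amelia holds 54% of Crestway, so Amelia controls Crestway.
Amelia holds 84% of Thornfield, so Amelia controls Thornfield.
Amelia and Thornfield together hold 5% + 70% = 75% of Cinder, so Amelia controls Cinder.
No other company's threshold is met.
Amelia controls 3 companies.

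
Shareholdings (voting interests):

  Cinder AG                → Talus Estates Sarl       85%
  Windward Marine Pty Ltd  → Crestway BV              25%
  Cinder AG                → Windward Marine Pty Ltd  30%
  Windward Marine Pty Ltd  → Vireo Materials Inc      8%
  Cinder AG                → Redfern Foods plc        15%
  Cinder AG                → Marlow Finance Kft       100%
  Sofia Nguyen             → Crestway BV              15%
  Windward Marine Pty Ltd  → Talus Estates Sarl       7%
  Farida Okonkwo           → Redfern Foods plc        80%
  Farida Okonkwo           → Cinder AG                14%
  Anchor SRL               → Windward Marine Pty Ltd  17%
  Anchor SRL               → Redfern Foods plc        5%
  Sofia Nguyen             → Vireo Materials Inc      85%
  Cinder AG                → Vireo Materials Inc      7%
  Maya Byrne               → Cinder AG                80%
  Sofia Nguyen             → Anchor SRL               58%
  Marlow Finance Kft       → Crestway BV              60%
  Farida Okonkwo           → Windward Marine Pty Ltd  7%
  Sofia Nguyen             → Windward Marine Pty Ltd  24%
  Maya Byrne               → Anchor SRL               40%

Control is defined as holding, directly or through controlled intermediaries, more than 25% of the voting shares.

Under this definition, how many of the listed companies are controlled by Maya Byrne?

6

Maya holds 80% of Cinder, so Maya controls Cinder.
Maya holds 40% of Anchor, so Maya controls Anchor.
Cinder and Anchor together hold 30% + 17% = 47% of Windward, so Maya controls Windward.
Cinder and Windward together hold 85% + 7% = 92% of Talus, so Maya controls Talus.
Cinder holds 100% of Marlow, so Maya controls Marlow.
Windward and Marlow together hold 25% + 60% = 85% of Crestway, so Maya controls Crestway.
No other company's threshold is met.
Maya controls 6 companies.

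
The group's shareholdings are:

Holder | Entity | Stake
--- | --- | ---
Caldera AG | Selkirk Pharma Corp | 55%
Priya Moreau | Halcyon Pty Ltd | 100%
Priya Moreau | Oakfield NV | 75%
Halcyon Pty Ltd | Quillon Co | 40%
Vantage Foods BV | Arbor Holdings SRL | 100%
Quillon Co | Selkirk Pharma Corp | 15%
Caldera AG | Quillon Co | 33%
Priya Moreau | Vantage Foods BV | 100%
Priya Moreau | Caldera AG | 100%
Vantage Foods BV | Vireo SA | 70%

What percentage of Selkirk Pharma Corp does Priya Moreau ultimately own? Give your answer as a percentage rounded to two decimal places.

65.95%

Priya reaches Selkirk along 3 paths.
Via Caldera: 100% × 55% = 55%.
Via Caldera → Quillon: 100% × 33% × 15% = 4.95%.
Via Halcyon → Quillon: 100% × 40% × 15% = 6%.
Total: 55% + 4.95% + 6% = 65.95%.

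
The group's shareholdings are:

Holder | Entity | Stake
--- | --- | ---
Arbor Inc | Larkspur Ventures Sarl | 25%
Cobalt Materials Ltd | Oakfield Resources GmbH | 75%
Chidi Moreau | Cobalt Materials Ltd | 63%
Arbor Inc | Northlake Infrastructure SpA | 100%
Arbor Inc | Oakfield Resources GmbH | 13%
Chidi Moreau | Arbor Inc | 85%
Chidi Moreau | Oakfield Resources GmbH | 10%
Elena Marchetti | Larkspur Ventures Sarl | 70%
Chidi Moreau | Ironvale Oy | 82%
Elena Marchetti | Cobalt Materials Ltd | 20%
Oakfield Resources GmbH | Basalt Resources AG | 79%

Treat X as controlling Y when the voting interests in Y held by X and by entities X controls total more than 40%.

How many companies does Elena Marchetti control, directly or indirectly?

Elena holds 70% of Larkspur, so Elena controls Larkspur.
No other company's threshold is met.
Elena controls 1 company.

1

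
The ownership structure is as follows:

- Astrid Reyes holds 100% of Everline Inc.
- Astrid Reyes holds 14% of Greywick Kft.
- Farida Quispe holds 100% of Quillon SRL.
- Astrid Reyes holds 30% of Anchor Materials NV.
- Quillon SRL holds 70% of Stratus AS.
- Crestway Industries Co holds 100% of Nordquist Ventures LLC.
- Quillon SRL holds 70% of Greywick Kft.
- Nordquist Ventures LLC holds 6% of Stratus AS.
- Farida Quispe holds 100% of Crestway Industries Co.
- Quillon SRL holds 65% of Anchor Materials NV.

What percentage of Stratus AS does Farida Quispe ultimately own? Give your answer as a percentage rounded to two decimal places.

Farida reaches Stratus along 2 paths.
Via Quillon: 100% × 70% = 70%.
Via Crestway → Nordquist: 100% × 100% × 6% = 6%.
Total: 70% + 6% = 76%.
Rounded: 76.00%.

76.00%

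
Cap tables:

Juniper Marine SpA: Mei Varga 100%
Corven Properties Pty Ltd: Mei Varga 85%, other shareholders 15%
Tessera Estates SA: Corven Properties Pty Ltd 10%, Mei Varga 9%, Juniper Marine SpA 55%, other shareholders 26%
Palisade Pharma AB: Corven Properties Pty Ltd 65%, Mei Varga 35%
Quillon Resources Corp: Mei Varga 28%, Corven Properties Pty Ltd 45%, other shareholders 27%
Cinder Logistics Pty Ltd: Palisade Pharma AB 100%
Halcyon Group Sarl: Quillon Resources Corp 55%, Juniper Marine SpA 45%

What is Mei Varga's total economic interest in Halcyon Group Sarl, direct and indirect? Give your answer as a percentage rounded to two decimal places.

81.44%

Mei reaches Halcyon along 3 paths.
Via Quillon: 28% × 55% = 15.4%.
Via Corven → Quillon: 85% × 45% × 55% = 21.0375%.
Via Juniper: 100% × 45% = 45%.
Total: 15.4% + 21.0375% + 45% = 81.4375%.
Rounded: 81.44%.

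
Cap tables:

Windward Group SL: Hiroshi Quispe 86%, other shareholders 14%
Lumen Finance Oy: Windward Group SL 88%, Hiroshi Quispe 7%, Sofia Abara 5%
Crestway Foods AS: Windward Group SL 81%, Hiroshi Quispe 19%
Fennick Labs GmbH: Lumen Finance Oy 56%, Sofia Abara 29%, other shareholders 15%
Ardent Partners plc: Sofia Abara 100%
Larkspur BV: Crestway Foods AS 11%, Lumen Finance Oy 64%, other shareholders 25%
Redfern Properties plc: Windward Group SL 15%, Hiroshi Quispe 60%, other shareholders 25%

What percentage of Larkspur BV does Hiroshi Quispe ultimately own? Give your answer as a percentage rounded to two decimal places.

Hiroshi reaches Larkspur along 4 paths.
Via Windward → Crestway: 86% × 81% × 11% = 7.6626%.
Via Crestway: 19% × 11% = 2.09%.
Via Windward → Lumen: 86% × 88% × 64% = 48.4352%.
Via Lumen: 7% × 64% = 4.48%.
Total: 7.6626% + 2.09% + 48.4352% + 4.48% = 62.6678%.
Rounded: 62.67%.

62.67%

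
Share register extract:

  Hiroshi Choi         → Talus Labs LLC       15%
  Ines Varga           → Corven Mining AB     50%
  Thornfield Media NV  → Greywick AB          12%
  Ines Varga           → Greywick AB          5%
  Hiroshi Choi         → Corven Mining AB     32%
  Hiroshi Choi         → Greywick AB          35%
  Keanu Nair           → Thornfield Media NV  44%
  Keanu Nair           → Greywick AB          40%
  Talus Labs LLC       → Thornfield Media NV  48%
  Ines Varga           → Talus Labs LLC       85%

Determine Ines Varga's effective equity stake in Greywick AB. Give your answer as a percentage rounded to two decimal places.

Ines reaches Greywick along 2 paths.
Via Talus → Thornfield: 85% × 48% × 12% = 4.896%.
Direct stake: 5% = 5%.
Total: 4.896% + 5% = 9.896%.
Rounded: 9.90%.

9.90%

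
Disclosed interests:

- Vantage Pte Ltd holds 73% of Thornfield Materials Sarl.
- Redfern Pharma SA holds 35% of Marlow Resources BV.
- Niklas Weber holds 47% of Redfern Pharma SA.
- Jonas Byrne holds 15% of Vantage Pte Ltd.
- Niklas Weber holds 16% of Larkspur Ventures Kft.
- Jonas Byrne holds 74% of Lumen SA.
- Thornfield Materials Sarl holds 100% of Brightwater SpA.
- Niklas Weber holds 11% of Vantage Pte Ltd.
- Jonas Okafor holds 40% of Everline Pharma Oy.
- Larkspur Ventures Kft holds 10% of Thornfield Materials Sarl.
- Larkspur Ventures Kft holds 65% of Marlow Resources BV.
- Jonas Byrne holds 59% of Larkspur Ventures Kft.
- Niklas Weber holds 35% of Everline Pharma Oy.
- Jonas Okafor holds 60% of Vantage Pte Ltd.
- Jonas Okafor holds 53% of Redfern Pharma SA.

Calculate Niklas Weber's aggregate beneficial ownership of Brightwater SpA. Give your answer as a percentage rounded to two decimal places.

9.63%

Niklas reaches Brightwater along 2 paths.
Via Vantage → Thornfield: 11% × 73% × 100% = 8.03%.
Via Larkspur → Thornfield: 16% × 10% × 100% = 1.6%.
Total: 8.03% + 1.6% = 9.63%.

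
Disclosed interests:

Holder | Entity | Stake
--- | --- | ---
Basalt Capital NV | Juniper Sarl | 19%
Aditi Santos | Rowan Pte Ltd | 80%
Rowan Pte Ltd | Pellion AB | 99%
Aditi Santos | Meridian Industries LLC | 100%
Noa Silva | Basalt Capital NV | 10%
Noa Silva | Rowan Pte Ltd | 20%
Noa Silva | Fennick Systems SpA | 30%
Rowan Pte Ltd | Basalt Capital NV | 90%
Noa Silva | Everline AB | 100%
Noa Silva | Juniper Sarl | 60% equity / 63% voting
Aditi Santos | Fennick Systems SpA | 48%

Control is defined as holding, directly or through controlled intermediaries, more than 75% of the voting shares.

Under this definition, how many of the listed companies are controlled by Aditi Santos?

Aditi holds 80% of Rowan, so Aditi controls Rowan.
Rowan holds 90% of Basalt, so Aditi controls Basalt.
Rowan holds 99% of Pellion, so Aditi controls Pellion.
Aditi holds 100% of Meridian, so Aditi controls Meridian.
No other company's threshold is met.
Aditi controls 4 companies.

4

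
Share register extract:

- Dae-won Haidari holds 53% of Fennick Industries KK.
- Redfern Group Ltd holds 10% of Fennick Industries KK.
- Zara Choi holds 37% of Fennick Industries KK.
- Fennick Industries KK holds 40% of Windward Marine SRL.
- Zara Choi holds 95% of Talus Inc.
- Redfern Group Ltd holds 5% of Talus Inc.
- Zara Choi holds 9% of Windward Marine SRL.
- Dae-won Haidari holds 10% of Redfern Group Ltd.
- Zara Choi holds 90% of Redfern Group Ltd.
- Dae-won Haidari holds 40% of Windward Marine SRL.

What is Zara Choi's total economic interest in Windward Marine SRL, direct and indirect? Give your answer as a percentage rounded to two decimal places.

Zara reaches Windward along 3 paths.
Direct stake: 9% = 9%.
Via Redfern → Fennick: 90% × 10% × 40% = 3.6%.
Via Fennick: 37% × 40% = 14.8%.
Total: 9% + 3.6% + 14.8% = 27.4%.
Rounded: 27.40%.

27.40%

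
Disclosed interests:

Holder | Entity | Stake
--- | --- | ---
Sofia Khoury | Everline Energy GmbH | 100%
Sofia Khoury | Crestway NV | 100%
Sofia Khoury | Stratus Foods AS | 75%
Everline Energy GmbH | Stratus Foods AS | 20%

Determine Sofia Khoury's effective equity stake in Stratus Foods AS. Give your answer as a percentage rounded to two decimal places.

95.00%

Sofia reaches Stratus along 2 paths.
Direct stake: 75% = 75%.
Via Everline: 100% × 20% = 20%.
Total: 75% + 20% = 95%.
Rounded: 95.00%.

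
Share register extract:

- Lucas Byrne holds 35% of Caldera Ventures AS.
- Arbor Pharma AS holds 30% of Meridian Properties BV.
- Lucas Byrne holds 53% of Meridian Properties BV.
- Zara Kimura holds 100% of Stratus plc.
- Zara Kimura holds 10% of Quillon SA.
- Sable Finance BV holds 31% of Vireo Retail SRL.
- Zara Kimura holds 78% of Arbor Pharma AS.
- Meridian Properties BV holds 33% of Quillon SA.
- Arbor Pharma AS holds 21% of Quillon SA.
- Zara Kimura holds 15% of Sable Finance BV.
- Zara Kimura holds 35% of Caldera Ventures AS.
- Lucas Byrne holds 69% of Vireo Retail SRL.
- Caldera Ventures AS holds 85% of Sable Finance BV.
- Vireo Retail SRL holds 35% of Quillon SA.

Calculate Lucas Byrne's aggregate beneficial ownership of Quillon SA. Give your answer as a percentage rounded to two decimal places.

Lucas reaches Quillon along 3 paths.
Via Meridian: 53% × 33% = 17.49%.
Via Caldera → Sable → Vireo: 35% × 85% × 31% × 35% = 3.227875%.
Via Vireo: 69% × 35% = 24.15%.
Total: 17.49% + 3.227875% + 24.15% = 44.867875%.
Rounded: 44.87%.

44.87%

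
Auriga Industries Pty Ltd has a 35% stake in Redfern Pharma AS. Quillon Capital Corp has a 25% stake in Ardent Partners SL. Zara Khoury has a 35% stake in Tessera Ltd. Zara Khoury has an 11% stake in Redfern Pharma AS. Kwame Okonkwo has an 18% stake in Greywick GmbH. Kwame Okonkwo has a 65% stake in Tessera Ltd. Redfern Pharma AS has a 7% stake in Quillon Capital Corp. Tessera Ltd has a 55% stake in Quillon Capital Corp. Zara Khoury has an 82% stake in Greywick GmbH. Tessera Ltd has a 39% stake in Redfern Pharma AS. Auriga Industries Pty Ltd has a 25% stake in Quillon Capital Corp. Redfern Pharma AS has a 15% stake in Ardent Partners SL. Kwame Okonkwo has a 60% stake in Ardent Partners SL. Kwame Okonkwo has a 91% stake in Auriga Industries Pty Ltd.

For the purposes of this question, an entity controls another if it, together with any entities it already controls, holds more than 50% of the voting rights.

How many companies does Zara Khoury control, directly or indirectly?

Zara holds 82% of Greywick, so Zara controls Greywick.
No other company's threshold is met.
Zara controls 1 company.

1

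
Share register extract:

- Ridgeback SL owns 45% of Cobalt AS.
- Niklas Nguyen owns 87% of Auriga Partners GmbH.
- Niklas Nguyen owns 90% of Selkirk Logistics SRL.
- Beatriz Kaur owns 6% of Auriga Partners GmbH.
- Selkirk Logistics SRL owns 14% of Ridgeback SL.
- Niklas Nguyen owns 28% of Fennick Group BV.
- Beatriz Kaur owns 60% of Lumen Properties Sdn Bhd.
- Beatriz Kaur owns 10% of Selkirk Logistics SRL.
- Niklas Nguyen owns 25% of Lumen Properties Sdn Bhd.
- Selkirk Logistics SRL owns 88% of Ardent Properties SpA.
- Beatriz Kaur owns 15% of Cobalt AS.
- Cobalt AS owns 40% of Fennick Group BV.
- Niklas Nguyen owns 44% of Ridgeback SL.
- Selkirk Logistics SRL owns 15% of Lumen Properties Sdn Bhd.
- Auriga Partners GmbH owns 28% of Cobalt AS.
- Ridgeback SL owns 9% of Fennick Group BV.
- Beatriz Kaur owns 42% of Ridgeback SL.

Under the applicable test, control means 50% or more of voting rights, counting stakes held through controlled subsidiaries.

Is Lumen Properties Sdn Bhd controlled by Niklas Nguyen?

Niklas holds 90% of Selkirk, so Niklas controls Selkirk.
Niklas holds 87% of Auriga, so Niklas controls Auriga.
Selkirk and Niklas together hold 14% + 44% = 58% of Ridgeback, so Niklas controls Ridgeback.
Selkirk holds 88% of Ardent, so Niklas controls Ardent.
Ridgeback and Auriga together hold 45% + 28% = 73% of Cobalt, so Niklas controls Cobalt.
Niklas and Cobalt and Ridgeback together hold 28% + 40% + 9% = 77% of Fennick, so Niklas controls Fennick.
In Lumen, Niklas's side holds only 25% + 15% = 40%, not ≥ 50%.
So Niklas does not control Lumen.

No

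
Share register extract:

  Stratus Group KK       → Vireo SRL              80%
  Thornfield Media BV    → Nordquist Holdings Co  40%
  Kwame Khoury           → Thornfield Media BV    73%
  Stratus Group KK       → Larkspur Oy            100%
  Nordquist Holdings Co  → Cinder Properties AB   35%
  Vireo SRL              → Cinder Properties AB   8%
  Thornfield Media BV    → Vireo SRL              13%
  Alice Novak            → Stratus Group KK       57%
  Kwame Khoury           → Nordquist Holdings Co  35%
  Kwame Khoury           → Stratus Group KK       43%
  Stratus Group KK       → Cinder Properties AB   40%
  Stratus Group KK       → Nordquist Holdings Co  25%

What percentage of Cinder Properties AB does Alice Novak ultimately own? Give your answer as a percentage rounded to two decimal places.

31.44%

Alice reaches Cinder along 3 paths.
Via Stratus → Nordquist: 57% × 25% × 35% = 4.9875%.
Via Stratus → Vireo: 57% × 80% × 8% = 3.648%.
Via Stratus: 57% × 40% = 22.8%.
Total: 4.9875% + 3.648% + 22.8% = 31.4355%.
Rounded: 31.44%.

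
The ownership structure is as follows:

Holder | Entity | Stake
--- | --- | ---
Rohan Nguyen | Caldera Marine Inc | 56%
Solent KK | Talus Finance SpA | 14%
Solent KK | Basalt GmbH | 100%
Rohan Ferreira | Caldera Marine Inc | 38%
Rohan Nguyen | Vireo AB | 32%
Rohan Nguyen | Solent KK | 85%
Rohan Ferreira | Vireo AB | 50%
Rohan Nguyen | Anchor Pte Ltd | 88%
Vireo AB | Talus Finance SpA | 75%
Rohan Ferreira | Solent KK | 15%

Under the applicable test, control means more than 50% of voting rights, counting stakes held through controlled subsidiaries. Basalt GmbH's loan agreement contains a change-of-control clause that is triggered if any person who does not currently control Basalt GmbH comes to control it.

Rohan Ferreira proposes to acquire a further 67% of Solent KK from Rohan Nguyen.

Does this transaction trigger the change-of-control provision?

Yes

The purchase adds only to Rohan Ferreira's holdings (Rohan Nguyen's stake shrinks), so Rohan Ferreira is the only person who could newly come to control Basalt.
Rohan Ferreira's largest direct stake is 50% in Vireo, which does not meet the threshold, so Rohan Ferreira controls no company.
Neither Rohan Ferreira nor any entity Rohan Ferreira controls holds any voting interest in Basalt.
So before the transaction, Rohan Ferreira does not control Basalt.
After the purchase, Rohan Ferreira's direct stake in Solent rises to 15% + 67% = 82%, and Rohan Nguyen's stake falls to 18%.
Rohan Ferreira holds 82% of Solent, so Rohan Ferreira controls Solent.
Solent holds 100% of Basalt, so Rohan Ferreira controls Basalt.
Rohan Ferreira did not control Basalt before and does after, so the clause is triggered.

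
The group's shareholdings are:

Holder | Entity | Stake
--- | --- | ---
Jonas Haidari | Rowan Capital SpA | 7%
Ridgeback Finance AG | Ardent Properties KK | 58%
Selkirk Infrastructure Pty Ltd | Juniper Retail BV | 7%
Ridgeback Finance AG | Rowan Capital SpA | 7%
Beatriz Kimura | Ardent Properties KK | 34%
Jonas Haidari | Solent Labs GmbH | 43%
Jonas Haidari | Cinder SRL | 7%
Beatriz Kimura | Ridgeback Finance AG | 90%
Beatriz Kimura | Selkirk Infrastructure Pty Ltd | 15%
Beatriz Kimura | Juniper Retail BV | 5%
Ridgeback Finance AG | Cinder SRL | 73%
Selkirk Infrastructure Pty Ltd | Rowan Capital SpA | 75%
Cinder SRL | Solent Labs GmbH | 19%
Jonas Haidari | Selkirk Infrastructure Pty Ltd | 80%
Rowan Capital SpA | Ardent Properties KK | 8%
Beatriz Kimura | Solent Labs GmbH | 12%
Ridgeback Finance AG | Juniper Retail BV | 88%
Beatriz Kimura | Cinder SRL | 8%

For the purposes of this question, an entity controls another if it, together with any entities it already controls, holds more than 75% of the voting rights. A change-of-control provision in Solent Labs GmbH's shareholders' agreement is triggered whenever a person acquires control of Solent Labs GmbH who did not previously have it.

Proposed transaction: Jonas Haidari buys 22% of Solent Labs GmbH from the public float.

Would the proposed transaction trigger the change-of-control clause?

No

The purchase changes only Jonas's holdings, so Jonas is the only person who could newly come to control Solent.
Jonas holds 80% of Selkirk, so Jonas controls Selkirk.
Selkirk and Jonas together hold 75% + 7% = 82% of Rowan, so Jonas controls Rowan.
In Solent, Jonas's side holds only 43%, not > 75%.
So before the transaction, Jonas does not control Solent.
After the purchase, Jonas's direct stake in Solent rises to 43% + 22% = 65%.
After the transaction, Jonas's side holds 65% of Solent, not > 75%, so Jonas still does not control Solent.
No new person acquires control, so the clause is not triggered.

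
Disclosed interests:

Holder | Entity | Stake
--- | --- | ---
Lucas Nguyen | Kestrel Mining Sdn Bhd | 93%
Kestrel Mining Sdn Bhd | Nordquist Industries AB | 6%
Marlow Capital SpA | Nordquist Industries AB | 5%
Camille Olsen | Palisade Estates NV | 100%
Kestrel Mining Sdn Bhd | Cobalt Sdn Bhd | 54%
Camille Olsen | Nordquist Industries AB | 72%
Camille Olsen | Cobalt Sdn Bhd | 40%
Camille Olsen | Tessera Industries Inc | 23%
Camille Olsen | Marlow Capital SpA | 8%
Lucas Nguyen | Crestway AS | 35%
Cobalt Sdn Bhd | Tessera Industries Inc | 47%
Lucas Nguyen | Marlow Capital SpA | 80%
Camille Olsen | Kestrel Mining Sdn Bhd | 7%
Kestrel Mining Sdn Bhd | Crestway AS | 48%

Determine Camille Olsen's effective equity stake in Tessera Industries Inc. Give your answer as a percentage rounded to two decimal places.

Camille reaches Tessera along 3 paths.
Direct stake: 23% = 23%.
Via Cobalt: 40% × 47% = 18.8%.
Via Kestrel → Cobalt: 7% × 54% × 47% = 1.7766%.
Total: 23% + 18.8% + 1.7766% = 43.5766%.
Rounded: 43.58%.

43.58%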